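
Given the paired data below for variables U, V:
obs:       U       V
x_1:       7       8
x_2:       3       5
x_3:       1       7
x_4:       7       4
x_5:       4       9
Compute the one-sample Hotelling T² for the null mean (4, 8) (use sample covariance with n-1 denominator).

Step 1 — sample mean vector:
  mean(U) = (7 + 3 + 1 + 7 + 4) / 5 = 22/5 = 4.4
  mean(V) = (8 + 5 + 7 + 4 + 9) / 5 = 33/5 = 6.6
  x̄ = (4.4, 6.6),  deviation x̄ - mu_0 = (4.4, 6.6) - (4, 8) = (0.4, -1.4).

Step 2 — sample covariance matrix, S[i,j] = (1/(n-1)) · Σ_k (x_{k,i} - mean_i) · (x_{k,j} - mean_j), divisor n-1 = 4:
  S[U,U] = ((2.6)·(2.6) + (-1.4)·(-1.4) + (-3.4)·(-3.4) + (2.6)·(2.6) + (-0.4)·(-0.4)) / 4 = 27.2/4 = 6.8
  S[U,V] = ((2.6)·(1.4) + (-1.4)·(-1.6) + (-3.4)·(0.4) + (2.6)·(-2.6) + (-0.4)·(2.4)) / 4 = -3.2/4 = -0.8
  S[V,V] = ((1.4)·(1.4) + (-1.6)·(-1.6) + (0.4)·(0.4) + (-2.6)·(-2.6) + (2.4)·(2.4)) / 4 = 17.2/4 = 4.3
  S = [[6.8, -0.8],
 [-0.8, 4.3]].

Step 3 — invert S. det(S) = 6.8·4.3 - (-0.8)² = 28.6.
  S^{-1} = (1/det) · [[d, -b], [-b, a]] = [[0.1503, 0.028],
 [0.028, 0.2378]].

Step 4 — quadratic form (x̄ - mu_0)^T · S^{-1} · (x̄ - mu_0):
  S^{-1} · (x̄ - mu_0) = (0.021, -0.3217),
  (x̄ - mu_0)^T · [...] = (0.4)·(0.021) + (-1.4)·(-0.3217) = 0.4587.

Step 5 — scale by n: T² = 5 · 0.4587 = 2.2937.

T² ≈ 2.2937


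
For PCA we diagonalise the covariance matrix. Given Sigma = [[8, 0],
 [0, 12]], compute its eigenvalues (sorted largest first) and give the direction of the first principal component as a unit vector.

Step 1 — characteristic polynomial of 2×2 Sigma:
  det(Sigma - λI) = λ² - trace · λ + det = 0.
  trace = 8 + 12 = 20, det = 8·12 - (0)² = 96.
Step 2 — discriminant:
  Δ = trace² - 4·det = 400 - 384 = 16.
Step 3 — eigenvalues:
  λ = (trace ± √Δ)/2 = (20 ± 4)/2,
  λ_1 = 12,  λ_2 = 8.

Step 4 — unit eigenvector for λ_1: Sigma is diagonal, so its eigenvectors are the coordinate axes. λ_1 = 12 is the diagonal entry on the second coordinate axis, hence
  v_1 = (0, 1) (||v_1|| = 1).

λ_1 = 12,  λ_2 = 8;  v_1 ≈ (0, 1)


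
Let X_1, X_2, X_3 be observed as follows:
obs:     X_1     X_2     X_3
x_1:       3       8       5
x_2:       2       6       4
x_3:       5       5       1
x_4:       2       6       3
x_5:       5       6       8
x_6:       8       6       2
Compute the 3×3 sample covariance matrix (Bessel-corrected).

Step 1 — column means:
  mean(X_1) = (3 + 2 + 5 + 2 + 5 + 8) / 6 = 25/6 = 4.1667
  mean(X_2) = (8 + 6 + 5 + 6 + 6 + 6) / 6 = 37/6 = 6.1667
  mean(X_3) = (5 + 4 + 1 + 3 + 8 + 2) / 6 = 23/6 = 3.8333

Step 2 — sample covariance S[i,j] = (1/(n-1)) · Σ_k (x_{k,i} - mean_i) · (x_{k,j} - mean_j), with n-1 = 5.
  S[X_1,X_1] = ((-1.1667)·(-1.1667) + (-2.1667)·(-2.1667) + (0.8333)·(0.8333) + (-2.1667)·(-2.1667) + (0.8333)·(0.8333) + (3.8333)·(3.8333)) / 5 = 26.8333/5 = 5.3667
  S[X_1,X_2] = ((-1.1667)·(1.8333) + (-2.1667)·(-0.1667) + (0.8333)·(-1.1667) + (-2.1667)·(-0.1667) + (0.8333)·(-0.1667) + (3.8333)·(-0.1667)) / 5 = -3.1667/5 = -0.6333
  S[X_1,X_3] = ((-1.1667)·(1.1667) + (-2.1667)·(0.1667) + (0.8333)·(-2.8333) + (-2.1667)·(-0.8333) + (0.8333)·(4.1667) + (3.8333)·(-1.8333)) / 5 = -5.8333/5 = -1.1667
  S[X_2,X_2] = ((1.8333)·(1.8333) + (-0.1667)·(-0.1667) + (-1.1667)·(-1.1667) + (-0.1667)·(-0.1667) + (-0.1667)·(-0.1667) + (-0.1667)·(-0.1667)) / 5 = 4.8333/5 = 0.9667
  S[X_2,X_3] = ((1.8333)·(1.1667) + (-0.1667)·(0.1667) + (-1.1667)·(-2.8333) + (-0.1667)·(-0.8333) + (-0.1667)·(4.1667) + (-0.1667)·(-1.8333)) / 5 = 5.1667/5 = 1.0333
  S[X_3,X_3] = ((1.1667)·(1.1667) + (0.1667)·(0.1667) + (-2.8333)·(-2.8333) + (-0.8333)·(-0.8333) + (4.1667)·(4.1667) + (-1.8333)·(-1.8333)) / 5 = 30.8333/5 = 6.1667

S is symmetric (S[j,i] = S[i,j]). Assembling:

S = [[5.3667, -0.6333, -1.1667],
 [-0.6333, 0.9667, 1.0333],
 [-1.1667, 1.0333, 6.1667]]


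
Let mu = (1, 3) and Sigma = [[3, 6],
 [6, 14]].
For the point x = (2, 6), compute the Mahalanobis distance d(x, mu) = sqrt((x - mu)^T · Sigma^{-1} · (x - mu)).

Step 1 — centre the observation: (x - mu) = (1, 3).

Step 2 — invert Sigma. det(Sigma) = 3·14 - (6)² = 6.
  Sigma^{-1} = (1/det) · [[d, -b], [-b, a]] = [[2.3333, -1],
 [-1, 0.5]].

Step 3 — form the quadratic (x - mu)^T · Sigma^{-1} · (x - mu):
  Sigma^{-1} · (x - mu) = (-0.6667, 0.5).
  (x - mu)^T · [Sigma^{-1} · (x - mu)] = (1)·(-0.6667) + (3)·(0.5) = 0.8333.

Step 4 — take square root: d = √(0.8333) ≈ 0.9129.

d(x, mu) = √(0.8333) ≈ 0.9129


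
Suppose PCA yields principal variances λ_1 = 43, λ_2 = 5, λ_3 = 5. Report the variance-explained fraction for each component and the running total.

Step 1 — total variance = trace(Sigma) = Σ λ_i = 43 + 5 + 5 = 53.

Step 2 — fraction explained by component i = λ_i / Σ λ:
  PC1: 43/53 = 0.8113
  PC2: 5/53 = 0.0943
  PC3: 5/53 = 0.0943

Step 3 — cumulative fraction after k components = (λ_1 + ... + λ_k) / Σ λ:
  k = 1: 43/53 = 0.8113
  k = 2: (43 + 5)/53 = 48/53 = 0.9057
  k = 3: (43 + 5 + 5)/53 = 53/53 = 1

Summary (fraction, with percent):

explained: PC1 0.8113 (81.13%), PC2 0.0943 (9.43%), PC3 0.0943 (9.43%);  cumulative: 0.8113, 0.9057, 1


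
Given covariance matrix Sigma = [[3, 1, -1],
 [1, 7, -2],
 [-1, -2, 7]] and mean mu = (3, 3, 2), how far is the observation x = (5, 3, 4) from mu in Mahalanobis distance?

Step 1 — centre the observation: (x - mu) = (2, 0, 2).

Step 2 — invert Sigma (cofactor / det for 3×3, or solve directly):
  Sigma^{-1} = [[0.36, -0.04, 0.04],
 [-0.04, 0.16, 0.04],
 [0.04, 0.04, 0.16]].

Step 3 — form the quadratic (x - mu)^T · Sigma^{-1} · (x - mu):
  Sigma^{-1} · (x - mu) = (0.8, 0, 0.4).
  (x - mu)^T · [Sigma^{-1} · (x - mu)] = (2)·(0.8) + (0)·(0) + (2)·(0.4) = 2.4.

Step 4 — take square root: d = √(2.4) ≈ 1.5492.

d(x, mu) = √(2.4) ≈ 1.5492


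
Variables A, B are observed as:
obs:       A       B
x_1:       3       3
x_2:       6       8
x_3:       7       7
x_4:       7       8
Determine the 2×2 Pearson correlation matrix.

Step 1 — column means:
  mean(A) = (3 + 6 + 7 + 7) / 4 = 23/4 = 5.75
  mean(B) = (3 + 8 + 7 + 8) / 4 = 26/4 = 6.5

Step 2 — sample variances and covariances s[i,j] = (1/(n-1)) · Σ_k (x_{k,i} - mean_i) · (x_{k,j} - mean_j), with n-1 = 3:
  s[A,A] = ((-2.75)·(-2.75) + (0.25)·(0.25) + (1.25)·(1.25) + (1.25)·(1.25)) / 3 = 10.75/3 = 3.5833
  s[A,B] = ((-2.75)·(-3.5) + (0.25)·(1.5) + (1.25)·(0.5) + (1.25)·(1.5)) / 3 = 12.5/3 = 4.1667
  s[B,B] = ((-3.5)·(-3.5) + (1.5)·(1.5) + (0.5)·(0.5) + (1.5)·(1.5)) / 3 = 17/3 = 5.6667
  Sample standard deviations s_i = √(s[i,i]):
  s(A) = √(3.5833) = 1.893
  s(B) = √(5.6667) = 2.3805

Step 3 — r_{ij} = s_{ij} / (s_i · s_j):
  r[A,A] = 1 (diagonal).
  r[A,B] = 4.1667 / (1.893 · 2.3805) = 4.1667 / 4.5062 = 0.9247
  r[B,B] = 1 (diagonal).

R is symmetric with unit diagonal. Assembling:

R = [[1, 0.9247],
 [0.9247, 1]]


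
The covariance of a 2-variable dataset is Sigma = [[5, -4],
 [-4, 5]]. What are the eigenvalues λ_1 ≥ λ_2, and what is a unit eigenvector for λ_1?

Step 1 — characteristic polynomial of 2×2 Sigma:
  det(Sigma - λI) = λ² - trace · λ + det = 0.
  trace = 5 + 5 = 10, det = 5·5 - (-4)² = 9.
Step 2 — discriminant:
  Δ = trace² - 4·det = 100 - 36 = 64.
Step 3 — eigenvalues:
  λ = (trace ± √Δ)/2 = (10 ± 8)/2,
  λ_1 = 9,  λ_2 = 1.

Step 4 — unit eigenvector for λ_1: solve (Sigma - λ_1 I)v = 0. First row:
  (5 - 9)·v_x + (-4)·v_y = 0, i.e. (-4)·v_x + (-4)·v_y = 0,
  so v ∝ (b, λ_1 - a) = (-4, 4); multiply by -1 so the first entry is positive: u = (4, -4).
  ||u|| = √((4)² + (-4)²) = √(32) ≈ 5.6569,
  v_1 = u/||u|| ≈ (0.7071, -0.7071) (||v_1|| = 1).

λ_1 = 9,  λ_2 = 1;  v_1 ≈ (0.7071, -0.7071)


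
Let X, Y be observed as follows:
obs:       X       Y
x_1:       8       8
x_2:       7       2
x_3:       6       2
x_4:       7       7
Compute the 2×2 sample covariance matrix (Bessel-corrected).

Step 1 — column means:
  mean(X) = (8 + 7 + 6 + 7) / 4 = 28/4 = 7
  mean(Y) = (8 + 2 + 2 + 7) / 4 = 19/4 = 4.75

Step 2 — sample covariance S[i,j] = (1/(n-1)) · Σ_k (x_{k,i} - mean_i) · (x_{k,j} - mean_j), with n-1 = 3.
  S[X,X] = ((1)·(1) + (0)·(0) + (-1)·(-1) + (0)·(0)) / 3 = 2/3 = 0.6667
  S[X,Y] = ((1)·(3.25) + (0)·(-2.75) + (-1)·(-2.75) + (0)·(2.25)) / 3 = 6/3 = 2
  S[Y,Y] = ((3.25)·(3.25) + (-2.75)·(-2.75) + (-2.75)·(-2.75) + (2.25)·(2.25)) / 3 = 30.75/3 = 10.25

S is symmetric (S[j,i] = S[i,j]). Assembling:

S = [[0.6667, 2],
 [2, 10.25]]


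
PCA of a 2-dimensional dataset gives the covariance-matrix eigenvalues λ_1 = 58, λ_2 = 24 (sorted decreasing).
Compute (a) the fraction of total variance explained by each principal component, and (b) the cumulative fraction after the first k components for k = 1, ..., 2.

Step 1 — total variance = trace(Sigma) = Σ λ_i = 58 + 24 = 82.

Step 2 — fraction explained by component i = λ_i / Σ λ:
  PC1: 58/82 = 0.7073
  PC2: 24/82 = 0.2927

Step 3 — cumulative fraction after k components = (λ_1 + ... + λ_k) / Σ λ:
  k = 1: 58/82 = 0.7073
  k = 2: (58 + 24)/82 = 82/82 = 1

Summary (fraction, with percent):

explained: PC1 0.7073 (70.73%), PC2 0.2927 (29.27%);  cumulative: 0.7073, 1


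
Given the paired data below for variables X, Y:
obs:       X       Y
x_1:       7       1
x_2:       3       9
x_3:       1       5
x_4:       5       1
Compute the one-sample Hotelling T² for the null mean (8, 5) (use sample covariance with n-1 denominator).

Step 1 — sample mean vector:
  mean(X) = (7 + 3 + 1 + 5) / 4 = 16/4 = 4
  mean(Y) = (1 + 9 + 5 + 1) / 4 = 16/4 = 4
  x̄ = (4, 4),  deviation x̄ - mu_0 = (4, 4) - (8, 5) = (-4, -1).

Step 2 — sample covariance matrix, S[i,j] = (1/(n-1)) · Σ_k (x_{k,i} - mean_i) · (x_{k,j} - mean_j), divisor n-1 = 3:
  S[X,X] = ((3)·(3) + (-1)·(-1) + (-3)·(-3) + (1)·(1)) / 3 = 20/3 = 6.6667
  S[X,Y] = ((3)·(-3) + (-1)·(5) + (-3)·(1) + (1)·(-3)) / 3 = -20/3 = -6.6667
  S[Y,Y] = ((-3)·(-3) + (5)·(5) + (1)·(1) + (-3)·(-3)) / 3 = 44/3 = 14.6667
  S = [[6.6667, -6.6667],
 [-6.6667, 14.6667]].

Step 3 — invert S. det(S) = 6.6667·14.6667 - (-6.6667)² = 53.3333.
  S^{-1} = (1/det) · [[d, -b], [-b, a]] = [[0.275, 0.125],
 [0.125, 0.125]].

Step 4 — quadratic form (x̄ - mu_0)^T · S^{-1} · (x̄ - mu_0):
  S^{-1} · (x̄ - mu_0) = (-1.225, -0.625),
  (x̄ - mu_0)^T · [...] = (-4)·(-1.225) + (-1)·(-0.625) = 5.525.

Step 5 — scale by n: T² = 4 · 5.525 = 22.1.

T² ≈ 22.1


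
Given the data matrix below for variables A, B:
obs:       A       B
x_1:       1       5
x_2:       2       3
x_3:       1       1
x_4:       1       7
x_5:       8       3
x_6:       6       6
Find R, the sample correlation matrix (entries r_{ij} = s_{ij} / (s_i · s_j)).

Step 1 — column means:
  mean(A) = (1 + 2 + 1 + 1 + 8 + 6) / 6 = 19/6 = 3.1667
  mean(B) = (5 + 3 + 1 + 7 + 3 + 6) / 6 = 25/6 = 4.1667

Step 2 — sample variances and covariances s[i,j] = (1/(n-1)) · Σ_k (x_{k,i} - mean_i) · (x_{k,j} - mean_j), with n-1 = 5:
  s[A,A] = ((-2.1667)·(-2.1667) + (-1.1667)·(-1.1667) + (-2.1667)·(-2.1667) + (-2.1667)·(-2.1667) + (4.8333)·(4.8333) + (2.8333)·(2.8333)) / 5 = 46.8333/5 = 9.3667
  s[A,B] = ((-2.1667)·(0.8333) + (-1.1667)·(-1.1667) + (-2.1667)·(-3.1667) + (-2.1667)·(2.8333) + (4.8333)·(-1.1667) + (2.8333)·(1.8333)) / 5 = -0.1667/5 = -0.0333
  s[B,B] = ((0.8333)·(0.8333) + (-1.1667)·(-1.1667) + (-3.1667)·(-3.1667) + (2.8333)·(2.8333) + (-1.1667)·(-1.1667) + (1.8333)·(1.8333)) / 5 = 24.8333/5 = 4.9667
  Sample standard deviations s_i = √(s[i,i]):
  s(A) = √(9.3667) = 3.0605
  s(B) = √(4.9667) = 2.2286

Step 3 — r_{ij} = s_{ij} / (s_i · s_j):
  r[A,A] = 1 (diagonal).
  r[A,B] = -0.0333 / (3.0605 · 2.2286) = -0.0333 / 6.8206 = -0.0049
  r[B,B] = 1 (diagonal).

R is symmetric with unit diagonal. Assembling:

R = [[1, -0.0049],
 [-0.0049, 1]]


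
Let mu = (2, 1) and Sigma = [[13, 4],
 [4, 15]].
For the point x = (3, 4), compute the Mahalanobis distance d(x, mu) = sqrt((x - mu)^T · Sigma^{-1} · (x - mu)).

Step 1 — centre the observation: (x - mu) = (1, 3).

Step 2 — invert Sigma. det(Sigma) = 13·15 - (4)² = 179.
  Sigma^{-1} = (1/det) · [[d, -b], [-b, a]] = [[0.0838, -0.0223],
 [-0.0223, 0.0726]].

Step 3 — form the quadratic (x - mu)^T · Sigma^{-1} · (x - mu):
  Sigma^{-1} · (x - mu) = (0.0168, 0.1955).
  (x - mu)^T · [Sigma^{-1} · (x - mu)] = (1)·(0.0168) + (3)·(0.1955) = 0.6034.

Step 4 — take square root: d = √(0.6034) ≈ 0.7768.

d(x, mu) = √(0.6034) ≈ 0.7768


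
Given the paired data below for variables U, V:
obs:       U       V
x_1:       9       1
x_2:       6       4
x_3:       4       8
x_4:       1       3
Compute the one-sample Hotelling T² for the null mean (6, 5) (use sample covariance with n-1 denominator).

Step 1 — sample mean vector:
  mean(U) = (9 + 6 + 4 + 1) / 4 = 20/4 = 5
  mean(V) = (1 + 4 + 8 + 3) / 4 = 16/4 = 4
  x̄ = (5, 4),  deviation x̄ - mu_0 = (5, 4) - (6, 5) = (-1, -1).

Step 2 — sample covariance matrix, S[i,j] = (1/(n-1)) · Σ_k (x_{k,i} - mean_i) · (x_{k,j} - mean_j), divisor n-1 = 3:
  S[U,U] = ((4)·(4) + (1)·(1) + (-1)·(-1) + (-4)·(-4)) / 3 = 34/3 = 11.3333
  S[U,V] = ((4)·(-3) + (1)·(0) + (-1)·(4) + (-4)·(-1)) / 3 = -12/3 = -4
  S[V,V] = ((-3)·(-3) + (0)·(0) + (4)·(4) + (-1)·(-1)) / 3 = 26/3 = 8.6667
  S = [[11.3333, -4],
 [-4, 8.6667]].

Step 3 — invert S. det(S) = 11.3333·8.6667 - (-4)² = 82.2222.
  S^{-1} = (1/det) · [[d, -b], [-b, a]] = [[0.1054, 0.0486],
 [0.0486, 0.1378]].

Step 4 — quadratic form (x̄ - mu_0)^T · S^{-1} · (x̄ - mu_0):
  S^{-1} · (x̄ - mu_0) = (-0.1541, -0.1865),
  (x̄ - mu_0)^T · [...] = (-1)·(-0.1541) + (-1)·(-0.1865) = 0.3405.

Step 5 — scale by n: T² = 4 · 0.3405 = 1.3622.

T² ≈ 1.3622


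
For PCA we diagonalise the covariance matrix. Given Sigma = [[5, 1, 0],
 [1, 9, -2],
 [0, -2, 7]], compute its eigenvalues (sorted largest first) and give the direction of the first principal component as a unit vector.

Step 1 — characteristic polynomial p(λ) = det(λI - Sigma) = λ³ - tr·λ² + c_1·λ - det, where tr = trace, c_1 = sum of the principal 2×2 minors, det = det(Sigma):
  tr = 5 + 9 + 7 = 21,
  c_1 = (5·9 - (1)²) + (5·7 - (0)²) + (9·7 - (-2)²) = 44 + 35 + 59 = 138,
  det = 5·(9·7 - (-2)²) - (1)·((1)·7 - (-2)·(0)) + (0)·((1)·(-2) - 9·(0)) = 5·(59) - (1)·(7) + (0)·(-2) = 288.
  So p(λ) = λ³ - 21λ² + 138λ - 288.
Step 2 — look for an integer root (rational root theorem: any rational root is an integer divisor of 288). Testing λ = 6:
  p(6) = 216 - 756 + 828 - 288 = 0  ✓
  Dividing out (λ - 6): p(λ) = (λ - 6)(λ² - 15λ + 48).
Step 3 — remaining eigenvalues from the quadratic λ² - 15λ + 48 = 0:
  Δ = 15² - 4·48 = 225 - 192 = 33,  λ = (15 ± √33)/2 = (15 ± 5.7446)/2 ≈ 10.3723 or 4.6277.
  Sorted: λ_1 = 10.3723,  λ_2 = 6,  λ_3 = 4.6277  (check: sum = 21 = tr ✓).

Step 4 — unit eigenvector for λ_1 ≈ 10.3723: v spans the null space of (Sigma - λ_1 I), whose rows are
  r_1 = (-5.3723, 1, 0),  r_2 = (1, -1.3723, -2),  r_3 = (0, -2, -3.3723).
  v is orthogonal to every row, so take v ∝ r_1 × r_2 = ((1)·(-2) - (0)·(-1.3723), (0)·(1) - (-5.3723)·(-2), (-5.3723)·(-1.3723) - (1)·(1)) ≈ (-2, -10.7446, 6.3723).
  Rescale (multiply by -1 so the first nonzero entry is positive): u = (2, 10.7446, -6.3723).
  ||u|| = √((2)² + (10.7446)² + (-6.3723)²) = √(160.0516) ≈ 12.6511,  v_1 = u/||u|| ≈ (0.1581, 0.8493, -0.5037) (||v_1|| = 1).

λ_1 = 10.3723,  λ_2 = 6,  λ_3 = 4.6277;  v_1 ≈ (0.1581, 0.8493, -0.5037)


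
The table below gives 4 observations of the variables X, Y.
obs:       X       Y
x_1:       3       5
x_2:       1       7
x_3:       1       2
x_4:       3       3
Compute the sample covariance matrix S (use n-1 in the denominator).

Step 1 — column means:
  mean(X) = (3 + 1 + 1 + 3) / 4 = 8/4 = 2
  mean(Y) = (5 + 7 + 2 + 3) / 4 = 17/4 = 4.25

Step 2 — sample covariance S[i,j] = (1/(n-1)) · Σ_k (x_{k,i} - mean_i) · (x_{k,j} - mean_j), with n-1 = 3.
  S[X,X] = ((1)·(1) + (-1)·(-1) + (-1)·(-1) + (1)·(1)) / 3 = 4/3 = 1.3333
  S[X,Y] = ((1)·(0.75) + (-1)·(2.75) + (-1)·(-2.25) + (1)·(-1.25)) / 3 = -1/3 = -0.3333
  S[Y,Y] = ((0.75)·(0.75) + (2.75)·(2.75) + (-2.25)·(-2.25) + (-1.25)·(-1.25)) / 3 = 14.75/3 = 4.9167

S is symmetric (S[j,i] = S[i,j]). Assembling:

S = [[1.3333, -0.3333],
 [-0.3333, 4.9167]]


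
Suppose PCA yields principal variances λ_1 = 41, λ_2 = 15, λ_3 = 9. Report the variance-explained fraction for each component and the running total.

Step 1 — total variance = trace(Sigma) = Σ λ_i = 41 + 15 + 9 = 65.

Step 2 — fraction explained by component i = λ_i / Σ λ:
  PC1: 41/65 = 0.6308
  PC2: 15/65 = 0.2308
  PC3: 9/65 = 0.1385

Step 3 — cumulative fraction after k components = (λ_1 + ... + λ_k) / Σ λ:
  k = 1: 41/65 = 0.6308
  k = 2: (41 + 15)/65 = 56/65 = 0.8615
  k = 3: (41 + 15 + 9)/65 = 65/65 = 1

Summary (fraction, with percent):

explained: PC1 0.6308 (63.08%), PC2 0.2308 (23.08%), PC3 0.1385 (13.85%);  cumulative: 0.6308, 0.8615, 1


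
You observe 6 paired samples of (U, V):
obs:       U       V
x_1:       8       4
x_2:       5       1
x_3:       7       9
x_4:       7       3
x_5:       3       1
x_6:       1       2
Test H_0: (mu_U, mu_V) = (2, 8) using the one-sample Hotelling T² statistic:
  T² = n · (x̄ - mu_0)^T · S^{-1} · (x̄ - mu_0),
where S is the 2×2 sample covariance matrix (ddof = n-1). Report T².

Step 1 — sample mean vector:
  mean(U) = (8 + 5 + 7 + 7 + 3 + 1) / 6 = 31/6 = 5.1667
  mean(V) = (4 + 1 + 9 + 3 + 1 + 2) / 6 = 20/6 = 3.3333
  x̄ = (5.1667, 3.3333),  deviation x̄ - mu_0 = (5.1667, 3.3333) - (2, 8) = (3.1667, -4.6667).

Step 2 — sample covariance matrix, S[i,j] = (1/(n-1)) · Σ_k (x_{k,i} - mean_i) · (x_{k,j} - mean_j), divisor n-1 = 5:
  S[U,U] = ((2.8333)·(2.8333) + (-0.1667)·(-0.1667) + (1.8333)·(1.8333) + (1.8333)·(1.8333) + (-2.1667)·(-2.1667) + (-4.1667)·(-4.1667)) / 5 = 36.8333/5 = 7.3667
  S[U,V] = ((2.8333)·(0.6667) + (-0.1667)·(-2.3333) + (1.8333)·(5.6667) + (1.8333)·(-0.3333) + (-2.1667)·(-2.3333) + (-4.1667)·(-1.3333)) / 5 = 22.6667/5 = 4.5333
  S[V,V] = ((0.6667)·(0.6667) + (-2.3333)·(-2.3333) + (5.6667)·(5.6667) + (-0.3333)·(-0.3333) + (-2.3333)·(-2.3333) + (-1.3333)·(-1.3333)) / 5 = 45.3333/5 = 9.0667
  S = [[7.3667, 4.5333],
 [4.5333, 9.0667]].

Step 3 — invert S. det(S) = 7.3667·9.0667 - (4.5333)² = 46.24.
  S^{-1} = (1/det) · [[d, -b], [-b, a]] = [[0.1961, -0.098],
 [-0.098, 0.1593]].

Step 4 — quadratic form (x̄ - mu_0)^T · S^{-1} · (x̄ - mu_0):
  S^{-1} · (x̄ - mu_0) = (1.0784, -1.0539),
  (x̄ - mu_0)^T · [...] = (3.1667)·(1.0784) + (-4.6667)·(-1.0539) = 8.3333.

Step 5 — scale by n: T² = 6 · 8.3333 = 50.

T² ≈ 50


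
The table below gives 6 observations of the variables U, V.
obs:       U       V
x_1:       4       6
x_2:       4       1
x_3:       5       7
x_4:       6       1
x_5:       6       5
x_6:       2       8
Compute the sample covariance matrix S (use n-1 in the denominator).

Step 1 — column means:
  mean(U) = (4 + 4 + 5 + 6 + 6 + 2) / 6 = 27/6 = 4.5
  mean(V) = (6 + 1 + 7 + 1 + 5 + 8) / 6 = 28/6 = 4.6667

Step 2 — sample covariance S[i,j] = (1/(n-1)) · Σ_k (x_{k,i} - mean_i) · (x_{k,j} - mean_j), with n-1 = 5.
  S[U,U] = ((-0.5)·(-0.5) + (-0.5)·(-0.5) + (0.5)·(0.5) + (1.5)·(1.5) + (1.5)·(1.5) + (-2.5)·(-2.5)) / 5 = 11.5/5 = 2.3
  S[U,V] = ((-0.5)·(1.3333) + (-0.5)·(-3.6667) + (0.5)·(2.3333) + (1.5)·(-3.6667) + (1.5)·(0.3333) + (-2.5)·(3.3333)) / 5 = -11/5 = -2.2
  S[V,V] = ((1.3333)·(1.3333) + (-3.6667)·(-3.6667) + (2.3333)·(2.3333) + (-3.6667)·(-3.6667) + (0.3333)·(0.3333) + (3.3333)·(3.3333)) / 5 = 45.3333/5 = 9.0667

S is symmetric (S[j,i] = S[i,j]). Assembling:

S = [[2.3, -2.2],
 [-2.2, 9.0667]]


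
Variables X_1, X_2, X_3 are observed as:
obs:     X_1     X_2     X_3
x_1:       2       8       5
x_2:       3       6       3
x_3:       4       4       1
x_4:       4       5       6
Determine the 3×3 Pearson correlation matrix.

Step 1 — column means:
  mean(X_1) = (2 + 3 + 4 + 4) / 4 = 13/4 = 3.25
  mean(X_2) = (8 + 6 + 4 + 5) / 4 = 23/4 = 5.75
  mean(X_3) = (5 + 3 + 1 + 6) / 4 = 15/4 = 3.75

Step 2 — sample variances and covariances s[i,j] = (1/(n-1)) · Σ_k (x_{k,i} - mean_i) · (x_{k,j} - mean_j), with n-1 = 3:
  s[X_1,X_1] = ((-1.25)·(-1.25) + (-0.25)·(-0.25) + (0.75)·(0.75) + (0.75)·(0.75)) / 3 = 2.75/3 = 0.9167
  s[X_1,X_2] = ((-1.25)·(2.25) + (-0.25)·(0.25) + (0.75)·(-1.75) + (0.75)·(-0.75)) / 3 = -4.75/3 = -1.5833
  s[X_1,X_3] = ((-1.25)·(1.25) + (-0.25)·(-0.75) + (0.75)·(-2.75) + (0.75)·(2.25)) / 3 = -1.75/3 = -0.5833
  s[X_2,X_2] = ((2.25)·(2.25) + (0.25)·(0.25) + (-1.75)·(-1.75) + (-0.75)·(-0.75)) / 3 = 8.75/3 = 2.9167
  s[X_2,X_3] = ((2.25)·(1.25) + (0.25)·(-0.75) + (-1.75)·(-2.75) + (-0.75)·(2.25)) / 3 = 5.75/3 = 1.9167
  s[X_3,X_3] = ((1.25)·(1.25) + (-0.75)·(-0.75) + (-2.75)·(-2.75) + (2.25)·(2.25)) / 3 = 14.75/3 = 4.9167
  Sample standard deviations s_i = √(s[i,i]):
  s(X_1) = √(0.9167) = 0.9574
  s(X_2) = √(2.9167) = 1.7078
  s(X_3) = √(4.9167) = 2.2174

Step 3 — r_{ij} = s_{ij} / (s_i · s_j):
  r[X_1,X_1] = 1 (diagonal).
  r[X_1,X_2] = -1.5833 / (0.9574 · 1.7078) = -1.5833 / 1.6351 = -0.9683
  r[X_1,X_3] = -0.5833 / (0.9574 · 2.2174) = -0.5833 / 2.123 = -0.2748
  r[X_2,X_2] = 1 (diagonal).
  r[X_2,X_3] = 1.9167 / (1.7078 · 2.2174) = 1.9167 / 3.7869 = 0.5061
  r[X_3,X_3] = 1 (diagonal).

R is symmetric with unit diagonal. Assembling:

R = [[1, -0.9683, -0.2748],
 [-0.9683, 1, 0.5061],
 [-0.2748, 0.5061, 1]]


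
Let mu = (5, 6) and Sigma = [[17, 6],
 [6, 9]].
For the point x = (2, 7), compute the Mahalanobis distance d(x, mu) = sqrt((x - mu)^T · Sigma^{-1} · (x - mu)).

Step 1 — centre the observation: (x - mu) = (-3, 1).

Step 2 — invert Sigma. det(Sigma) = 17·9 - (6)² = 117.
  Sigma^{-1} = (1/det) · [[d, -b], [-b, a]] = [[0.0769, -0.0513],
 [-0.0513, 0.1453]].

Step 3 — form the quadratic (x - mu)^T · Sigma^{-1} · (x - mu):
  Sigma^{-1} · (x - mu) = (-0.2821, 0.2991).
  (x - mu)^T · [Sigma^{-1} · (x - mu)] = (-3)·(-0.2821) + (1)·(0.2991) = 1.1453.

Step 4 — take square root: d = √(1.1453) ≈ 1.0702.

d(x, mu) = √(1.1453) ≈ 1.0702


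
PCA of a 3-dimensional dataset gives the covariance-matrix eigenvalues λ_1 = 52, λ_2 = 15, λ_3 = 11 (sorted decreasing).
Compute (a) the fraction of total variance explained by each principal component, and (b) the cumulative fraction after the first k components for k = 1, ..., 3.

Step 1 — total variance = trace(Sigma) = Σ λ_i = 52 + 15 + 11 = 78.

Step 2 — fraction explained by component i = λ_i / Σ λ:
  PC1: 52/78 = 0.6667
  PC2: 15/78 = 0.1923
  PC3: 11/78 = 0.141

Step 3 — cumulative fraction after k components = (λ_1 + ... + λ_k) / Σ λ:
  k = 1: 52/78 = 0.6667
  k = 2: (52 + 15)/78 = 67/78 = 0.859
  k = 3: (52 + 15 + 11)/78 = 78/78 = 1

Summary (fraction, with percent):

explained: PC1 0.6667 (66.67%), PC2 0.1923 (19.23%), PC3 0.141 (14.1%);  cumulative: 0.6667, 0.859, 1


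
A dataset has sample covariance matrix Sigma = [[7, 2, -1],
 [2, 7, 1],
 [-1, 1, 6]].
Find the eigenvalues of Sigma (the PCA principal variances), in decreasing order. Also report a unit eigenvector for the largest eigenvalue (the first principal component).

Step 1 — characteristic polynomial p(λ) = det(λI - Sigma) = λ³ - tr·λ² + c_1·λ - det, where tr = trace, c_1 = sum of the principal 2×2 minors, det = det(Sigma):
  tr = 7 + 7 + 6 = 20,
  c_1 = (7·7 - (2)²) + (7·6 - (-1)²) + (7·6 - (1)²) = 45 + 41 + 41 = 127,
  det = 7·(7·6 - (1)²) - (2)·((2)·6 - (1)·(-1)) + (-1)·((2)·(1) - 7·(-1)) = 7·(41) - (2)·(13) + (-1)·(9) = 252.
  So p(λ) = λ³ - 20λ² + 127λ - 252.
Step 2 — look for an integer root (rational root theorem: any rational root is an integer divisor of 252). Testing λ = 4:
  p(4) = 64 - 320 + 508 - 252 = 0  ✓
  Dividing out (λ - 4): p(λ) = (λ - 4)(λ² - 16λ + 63).
Step 3 — remaining eigenvalues from the quadratic λ² - 16λ + 63 = 0:
  Δ = 16² - 4·63 = 256 - 252 = 4,  λ = (16 ± √4)/2 = (16 ± 2)/2 = 9 or 7.
  Sorted: λ_1 = 9,  λ_2 = 7,  λ_3 = 4  (check: sum = 20 = tr ✓).

Step 4 — unit eigenvector for λ_1 = 9: v spans the null space of (Sigma - λ_1 I), whose rows are
  r_1 = (-2, 2, -1),  r_2 = (2, -2, 1),  r_3 = (-1, 1, -3).
  v is orthogonal to every row, so take v ∝ r_1 × r_3 = ((2)·(-3) - (-1)·(1), (-1)·(-1) - (-2)·(-3), (-2)·(1) - (2)·(-1)) = (-5, -5, 0).
  Rescale (divide by 5; multiply by -1 so the first nonzero entry is positive): u = (1, 1, 0).
  ||u|| = √((1)² + (1)² + (0)²) = √(2) ≈ 1.4142,  v_1 = u/||u|| ≈ (0.7071, 0.7071, 0) (||v_1|| = 1).

λ_1 = 9,  λ_2 = 7,  λ_3 = 4;  v_1 ≈ (0.7071, 0.7071, 0)


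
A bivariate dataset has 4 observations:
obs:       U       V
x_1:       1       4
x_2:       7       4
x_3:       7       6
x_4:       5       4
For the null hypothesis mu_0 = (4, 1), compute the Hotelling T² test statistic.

Step 1 — sample mean vector:
  mean(U) = (1 + 7 + 7 + 5) / 4 = 20/4 = 5
  mean(V) = (4 + 4 + 6 + 4) / 4 = 18/4 = 4.5
  x̄ = (5, 4.5),  deviation x̄ - mu_0 = (5, 4.5) - (4, 1) = (1, 3.5).

Step 2 — sample covariance matrix, S[i,j] = (1/(n-1)) · Σ_k (x_{k,i} - mean_i) · (x_{k,j} - mean_j), divisor n-1 = 3:
  S[U,U] = ((-4)·(-4) + (2)·(2) + (2)·(2) + (0)·(0)) / 3 = 24/3 = 8
  S[U,V] = ((-4)·(-0.5) + (2)·(-0.5) + (2)·(1.5) + (0)·(-0.5)) / 3 = 4/3 = 1.3333
  S[V,V] = ((-0.5)·(-0.5) + (-0.5)·(-0.5) + (1.5)·(1.5) + (-0.5)·(-0.5)) / 3 = 3/3 = 1
  S = [[8, 1.3333],
 [1.3333, 1]].

Step 3 — invert S. det(S) = 8·1 - (1.3333)² = 6.2222.
  S^{-1} = (1/det) · [[d, -b], [-b, a]] = [[0.1607, -0.2143],
 [-0.2143, 1.2857]].

Step 4 — quadratic form (x̄ - mu_0)^T · S^{-1} · (x̄ - mu_0):
  S^{-1} · (x̄ - mu_0) = (-0.5893, 4.2857),
  (x̄ - mu_0)^T · [...] = (1)·(-0.5893) + (3.5)·(4.2857) = 14.4107.

Step 5 — scale by n: T² = 4 · 14.4107 = 57.6429.

T² ≈ 57.6429


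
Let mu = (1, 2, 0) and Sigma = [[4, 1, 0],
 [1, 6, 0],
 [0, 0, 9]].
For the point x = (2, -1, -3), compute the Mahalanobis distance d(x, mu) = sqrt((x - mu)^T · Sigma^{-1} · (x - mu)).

Step 1 — centre the observation: (x - mu) = (1, -3, -3).

Step 2 — invert Sigma (cofactor / det for 3×3, or solve directly):
  Sigma^{-1} = [[0.2609, -0.0435, 0],
 [-0.0435, 0.1739, 0],
 [0, 0, 0.1111]].

Step 3 — form the quadratic (x - mu)^T · Sigma^{-1} · (x - mu):
  Sigma^{-1} · (x - mu) = (0.3913, -0.5652, -0.3333).
  (x - mu)^T · [Sigma^{-1} · (x - mu)] = (1)·(0.3913) + (-3)·(-0.5652) + (-3)·(-0.3333) = 3.087.

Step 4 — take square root: d = √(3.087) ≈ 1.757.

d(x, mu) = √(3.087) ≈ 1.757


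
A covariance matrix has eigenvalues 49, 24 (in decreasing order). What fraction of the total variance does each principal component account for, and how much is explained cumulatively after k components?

Step 1 — total variance = trace(Sigma) = Σ λ_i = 49 + 24 = 73.

Step 2 — fraction explained by component i = λ_i / Σ λ:
  PC1: 49/73 = 0.6712
  PC2: 24/73 = 0.3288

Step 3 — cumulative fraction after k components = (λ_1 + ... + λ_k) / Σ λ:
  k = 1: 49/73 = 0.6712
  k = 2: (49 + 24)/73 = 73/73 = 1

Summary (fraction, with percent):

explained: PC1 0.6712 (67.12%), PC2 0.3288 (32.88%);  cumulative: 0.6712, 1


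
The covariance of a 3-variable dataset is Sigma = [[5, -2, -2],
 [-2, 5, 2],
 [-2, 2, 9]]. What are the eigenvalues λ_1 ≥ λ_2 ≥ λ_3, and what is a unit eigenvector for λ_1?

Step 1 — characteristic polynomial p(λ) = det(λI - Sigma) = λ³ - tr·λ² + c_1·λ - det, where tr = trace, c_1 = sum of the principal 2×2 minors, det = det(Sigma):
  tr = 5 + 5 + 9 = 19,
  c_1 = (5·5 - (-2)²) + (5·9 - (-2)²) + (5·9 - (2)²) = 21 + 41 + 41 = 103,
  det = 5·(5·9 - (2)²) - (-2)·((-2)·9 - (2)·(-2)) + (-2)·((-2)·(2) - 5·(-2)) = 5·(41) - (-2)·(-14) + (-2)·(6) = 165.
  So p(λ) = λ³ - 19λ² + 103λ - 165.
Step 2 — look for an integer root (rational root theorem: any rational root is an integer divisor of 165). Testing λ = 3:
  p(3) = 27 - 171 + 309 - 165 = 0  ✓
  Dividing out (λ - 3): p(λ) = (λ - 3)(λ² - 16λ + 55).
Step 3 — remaining eigenvalues from the quadratic λ² - 16λ + 55 = 0:
  Δ = 16² - 4·55 = 256 - 220 = 36,  λ = (16 ± √36)/2 = (16 ± 6)/2 = 11 or 5.
  Sorted: λ_1 = 11,  λ_2 = 5,  λ_3 = 3  (check: sum = 19 = tr ✓).

Step 4 — unit eigenvector for λ_1 = 11: v spans the null space of (Sigma - λ_1 I), whose rows are
  r_1 = (-6, -2, -2),  r_2 = (-2, -6, 2),  r_3 = (-2, 2, -2).
  v is orthogonal to every row, so take v ∝ r_1 × r_2 = ((-2)·(2) - (-2)·(-6), (-2)·(-2) - (-6)·(2), (-6)·(-6) - (-2)·(-2)) = (-16, 16, 32).
  Rescale (divide by 16; multiply by -1 so the first nonzero entry is positive): u = (1, -1, -2).
  ||u|| = √((1)² + (-1)² + (-2)²) = √(6) ≈ 2.4495,  v_1 = u/||u|| ≈ (0.4082, -0.4082, -0.8165) (||v_1|| = 1).

λ_1 = 11,  λ_2 = 5,  λ_3 = 3;  v_1 ≈ (0.4082, -0.4082, -0.8165)


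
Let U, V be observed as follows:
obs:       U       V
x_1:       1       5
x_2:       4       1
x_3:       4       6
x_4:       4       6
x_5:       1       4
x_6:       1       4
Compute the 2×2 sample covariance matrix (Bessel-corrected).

Step 1 — column means:
  mean(U) = (1 + 4 + 4 + 4 + 1 + 1) / 6 = 15/6 = 2.5
  mean(V) = (5 + 1 + 6 + 6 + 4 + 4) / 6 = 26/6 = 4.3333

Step 2 — sample covariance S[i,j] = (1/(n-1)) · Σ_k (x_{k,i} - mean_i) · (x_{k,j} - mean_j), with n-1 = 5.
  S[U,U] = ((-1.5)·(-1.5) + (1.5)·(1.5) + (1.5)·(1.5) + (1.5)·(1.5) + (-1.5)·(-1.5) + (-1.5)·(-1.5)) / 5 = 13.5/5 = 2.7
  S[U,V] = ((-1.5)·(0.6667) + (1.5)·(-3.3333) + (1.5)·(1.6667) + (1.5)·(1.6667) + (-1.5)·(-0.3333) + (-1.5)·(-0.3333)) / 5 = 0/5 = 0
  S[V,V] = ((0.6667)·(0.6667) + (-3.3333)·(-3.3333) + (1.6667)·(1.6667) + (1.6667)·(1.6667) + (-0.3333)·(-0.3333) + (-0.3333)·(-0.3333)) / 5 = 17.3333/5 = 3.4667

S is symmetric (S[j,i] = S[i,j]). Assembling:

S = [[2.7, 0],
 [0, 3.4667]]


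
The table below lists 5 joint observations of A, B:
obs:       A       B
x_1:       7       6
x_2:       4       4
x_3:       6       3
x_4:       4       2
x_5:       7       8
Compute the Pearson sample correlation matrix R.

Step 1 — column means:
  mean(A) = (7 + 4 + 6 + 4 + 7) / 5 = 28/5 = 5.6
  mean(B) = (6 + 4 + 3 + 2 + 8) / 5 = 23/5 = 4.6

Step 2 — sample variances and covariances s[i,j] = (1/(n-1)) · Σ_k (x_{k,i} - mean_i) · (x_{k,j} - mean_j), with n-1 = 4:
  s[A,A] = ((1.4)·(1.4) + (-1.6)·(-1.6) + (0.4)·(0.4) + (-1.6)·(-1.6) + (1.4)·(1.4)) / 4 = 9.2/4 = 2.3
  s[A,B] = ((1.4)·(1.4) + (-1.6)·(-0.6) + (0.4)·(-1.6) + (-1.6)·(-2.6) + (1.4)·(3.4)) / 4 = 11.2/4 = 2.8
  s[B,B] = ((1.4)·(1.4) + (-0.6)·(-0.6) + (-1.6)·(-1.6) + (-2.6)·(-2.6) + (3.4)·(3.4)) / 4 = 23.2/4 = 5.8
  Sample standard deviations s_i = √(s[i,i]):
  s(A) = √(2.3) = 1.5166
  s(B) = √(5.8) = 2.4083

Step 3 — r_{ij} = s_{ij} / (s_i · s_j):
  r[A,A] = 1 (diagonal).
  r[A,B] = 2.8 / (1.5166 · 2.4083) = 2.8 / 3.6524 = 0.7666
  r[B,B] = 1 (diagonal).

R is symmetric with unit diagonal. Assembling:

R = [[1, 0.7666],
 [0.7666, 1]]


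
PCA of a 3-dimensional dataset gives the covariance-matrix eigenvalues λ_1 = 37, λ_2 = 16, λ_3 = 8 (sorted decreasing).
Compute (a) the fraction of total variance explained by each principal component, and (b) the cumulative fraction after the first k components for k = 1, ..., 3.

Step 1 — total variance = trace(Sigma) = Σ λ_i = 37 + 16 + 8 = 61.

Step 2 — fraction explained by component i = λ_i / Σ λ:
  PC1: 37/61 = 0.6066
  PC2: 16/61 = 0.2623
  PC3: 8/61 = 0.1311

Step 3 — cumulative fraction after k components = (λ_1 + ... + λ_k) / Σ λ:
  k = 1: 37/61 = 0.6066
  k = 2: (37 + 16)/61 = 53/61 = 0.8689
  k = 3: (37 + 16 + 8)/61 = 61/61 = 1

Summary (fraction, with percent):

explained: PC1 0.6066 (60.66%), PC2 0.2623 (26.23%), PC3 0.1311 (13.11%);  cumulative: 0.6066, 0.8689, 1


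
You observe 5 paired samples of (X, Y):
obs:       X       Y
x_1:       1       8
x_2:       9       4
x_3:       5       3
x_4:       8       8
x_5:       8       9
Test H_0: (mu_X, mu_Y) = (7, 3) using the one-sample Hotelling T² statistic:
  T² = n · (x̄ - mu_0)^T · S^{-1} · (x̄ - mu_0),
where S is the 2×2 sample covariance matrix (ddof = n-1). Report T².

Step 1 — sample mean vector:
  mean(X) = (1 + 9 + 5 + 8 + 8) / 5 = 31/5 = 6.2
  mean(Y) = (8 + 4 + 3 + 8 + 9) / 5 = 32/5 = 6.4
  x̄ = (6.2, 6.4),  deviation x̄ - mu_0 = (6.2, 6.4) - (7, 3) = (-0.8, 3.4).

Step 2 — sample covariance matrix, S[i,j] = (1/(n-1)) · Σ_k (x_{k,i} - mean_i) · (x_{k,j} - mean_j), divisor n-1 = 4:
  S[X,X] = ((-5.2)·(-5.2) + (2.8)·(2.8) + (-1.2)·(-1.2) + (1.8)·(1.8) + (1.8)·(1.8)) / 4 = 42.8/4 = 10.7
  S[X,Y] = ((-5.2)·(1.6) + (2.8)·(-2.4) + (-1.2)·(-3.4) + (1.8)·(1.6) + (1.8)·(2.6)) / 4 = -3.4/4 = -0.85
  S[Y,Y] = ((1.6)·(1.6) + (-2.4)·(-2.4) + (-3.4)·(-3.4) + (1.6)·(1.6) + (2.6)·(2.6)) / 4 = 29.2/4 = 7.3
  S = [[10.7, -0.85],
 [-0.85, 7.3]].

Step 3 — invert S. det(S) = 10.7·7.3 - (-0.85)² = 77.3875.
  S^{-1} = (1/det) · [[d, -b], [-b, a]] = [[0.0943, 0.011],
 [0.011, 0.1383]].

Step 4 — quadratic form (x̄ - mu_0)^T · S^{-1} · (x̄ - mu_0):
  S^{-1} · (x̄ - mu_0) = (-0.0381, 0.4613),
  (x̄ - mu_0)^T · [...] = (-0.8)·(-0.0381) + (3.4)·(0.4613) = 1.599.

Step 5 — scale by n: T² = 5 · 1.599 = 7.9948.

T² ≈ 7.9948


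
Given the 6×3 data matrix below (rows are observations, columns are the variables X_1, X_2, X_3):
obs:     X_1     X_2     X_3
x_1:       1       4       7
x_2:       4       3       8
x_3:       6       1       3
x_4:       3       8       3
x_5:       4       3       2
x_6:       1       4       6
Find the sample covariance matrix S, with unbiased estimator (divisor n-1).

Step 1 — column means:
  mean(X_1) = (1 + 4 + 6 + 3 + 4 + 1) / 6 = 19/6 = 3.1667
  mean(X_2) = (4 + 3 + 1 + 8 + 3 + 4) / 6 = 23/6 = 3.8333
  mean(X_3) = (7 + 8 + 3 + 3 + 2 + 6) / 6 = 29/6 = 4.8333

Step 2 — sample covariance S[i,j] = (1/(n-1)) · Σ_k (x_{k,i} - mean_i) · (x_{k,j} - mean_j), with n-1 = 5.
  S[X_1,X_1] = ((-2.1667)·(-2.1667) + (0.8333)·(0.8333) + (2.8333)·(2.8333) + (-0.1667)·(-0.1667) + (0.8333)·(0.8333) + (-2.1667)·(-2.1667)) / 5 = 18.8333/5 = 3.7667
  S[X_1,X_2] = ((-2.1667)·(0.1667) + (0.8333)·(-0.8333) + (2.8333)·(-2.8333) + (-0.1667)·(4.1667) + (0.8333)·(-0.8333) + (-2.1667)·(0.1667)) / 5 = -10.8333/5 = -2.1667
  S[X_1,X_3] = ((-2.1667)·(2.1667) + (0.8333)·(3.1667) + (2.8333)·(-1.8333) + (-0.1667)·(-1.8333) + (0.8333)·(-2.8333) + (-2.1667)·(1.1667)) / 5 = -11.8333/5 = -2.3667
  S[X_2,X_2] = ((0.1667)·(0.1667) + (-0.8333)·(-0.8333) + (-2.8333)·(-2.8333) + (4.1667)·(4.1667) + (-0.8333)·(-0.8333) + (0.1667)·(0.1667)) / 5 = 26.8333/5 = 5.3667
  S[X_2,X_3] = ((0.1667)·(2.1667) + (-0.8333)·(3.1667) + (-2.8333)·(-1.8333) + (4.1667)·(-1.8333) + (-0.8333)·(-2.8333) + (0.1667)·(1.1667)) / 5 = -2.1667/5 = -0.4333
  S[X_3,X_3] = ((2.1667)·(2.1667) + (3.1667)·(3.1667) + (-1.8333)·(-1.8333) + (-1.8333)·(-1.8333) + (-2.8333)·(-2.8333) + (1.1667)·(1.1667)) / 5 = 30.8333/5 = 6.1667

S is symmetric (S[j,i] = S[i,j]). Assembling:

S = [[3.7667, -2.1667, -2.3667],
 [-2.1667, 5.3667, -0.4333],
 [-2.3667, -0.4333, 6.1667]]


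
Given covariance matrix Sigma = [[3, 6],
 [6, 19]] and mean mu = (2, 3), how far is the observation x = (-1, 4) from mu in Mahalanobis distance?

Step 1 — centre the observation: (x - mu) = (-3, 1).

Step 2 — invert Sigma. det(Sigma) = 3·19 - (6)² = 21.
  Sigma^{-1} = (1/det) · [[d, -b], [-b, a]] = [[0.9048, -0.2857],
 [-0.2857, 0.1429]].

Step 3 — form the quadratic (x - mu)^T · Sigma^{-1} · (x - mu):
  Sigma^{-1} · (x - mu) = (-3, 1).
  (x - mu)^T · [Sigma^{-1} · (x - mu)] = (-3)·(-3) + (1)·(1) = 10.

Step 4 — take square root: d = √(10) ≈ 3.1623.

d(x, mu) = √(10) ≈ 3.1623


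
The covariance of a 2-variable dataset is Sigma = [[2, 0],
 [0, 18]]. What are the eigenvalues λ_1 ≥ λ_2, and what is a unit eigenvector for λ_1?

Step 1 — characteristic polynomial of 2×2 Sigma:
  det(Sigma - λI) = λ² - trace · λ + det = 0.
  trace = 2 + 18 = 20, det = 2·18 - (0)² = 36.
Step 2 — discriminant:
  Δ = trace² - 4·det = 400 - 144 = 256.
Step 3 — eigenvalues:
  λ = (trace ± √Δ)/2 = (20 ± 16)/2,
  λ_1 = 18,  λ_2 = 2.

Step 4 — unit eigenvector for λ_1: Sigma is diagonal, so its eigenvectors are the coordinate axes. λ_1 = 18 is the diagonal entry on the second coordinate axis, hence
  v_1 = (0, 1) (||v_1|| = 1).

λ_1 = 18,  λ_2 = 2;  v_1 ≈ (0, 1)


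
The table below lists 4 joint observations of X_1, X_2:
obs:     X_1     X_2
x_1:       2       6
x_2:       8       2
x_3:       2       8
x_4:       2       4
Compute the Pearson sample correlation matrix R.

Step 1 — column means:
  mean(X_1) = (2 + 8 + 2 + 2) / 4 = 14/4 = 3.5
  mean(X_2) = (6 + 2 + 8 + 4) / 4 = 20/4 = 5

Step 2 — sample variances and covariances s[i,j] = (1/(n-1)) · Σ_k (x_{k,i} - mean_i) · (x_{k,j} - mean_j), with n-1 = 3:
  s[X_1,X_1] = ((-1.5)·(-1.5) + (4.5)·(4.5) + (-1.5)·(-1.5) + (-1.5)·(-1.5)) / 3 = 27/3 = 9
  s[X_1,X_2] = ((-1.5)·(1) + (4.5)·(-3) + (-1.5)·(3) + (-1.5)·(-1)) / 3 = -18/3 = -6
  s[X_2,X_2] = ((1)·(1) + (-3)·(-3) + (3)·(3) + (-1)·(-1)) / 3 = 20/3 = 6.6667
  Sample standard deviations s_i = √(s[i,i]):
  s(X_1) = √(9) = 3
  s(X_2) = √(6.6667) = 2.582

Step 3 — r_{ij} = s_{ij} / (s_i · s_j):
  r[X_1,X_1] = 1 (diagonal).
  r[X_1,X_2] = -6 / (3 · 2.582) = -6 / 7.746 = -0.7746
  r[X_2,X_2] = 1 (diagonal).

R is symmetric with unit diagonal. Assembling:

R = [[1, -0.7746],
 [-0.7746, 1]]


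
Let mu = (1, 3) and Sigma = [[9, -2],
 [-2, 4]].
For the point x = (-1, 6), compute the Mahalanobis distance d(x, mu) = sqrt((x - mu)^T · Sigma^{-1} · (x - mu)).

Step 1 — centre the observation: (x - mu) = (-2, 3).

Step 2 — invert Sigma. det(Sigma) = 9·4 - (-2)² = 32.
  Sigma^{-1} = (1/det) · [[d, -b], [-b, a]] = [[0.125, 0.0625],
 [0.0625, 0.2812]].

Step 3 — form the quadratic (x - mu)^T · Sigma^{-1} · (x - mu):
  Sigma^{-1} · (x - mu) = (-0.0625, 0.7188).
  (x - mu)^T · [Sigma^{-1} · (x - mu)] = (-2)·(-0.0625) + (3)·(0.7188) = 2.2812.

Step 4 — take square root: d = √(2.2812) ≈ 1.5104.

d(x, mu) = √(2.2812) ≈ 1.5104


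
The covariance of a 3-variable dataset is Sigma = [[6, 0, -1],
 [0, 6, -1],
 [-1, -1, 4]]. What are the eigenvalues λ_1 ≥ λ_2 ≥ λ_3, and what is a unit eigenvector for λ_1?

Step 1 — characteristic polynomial p(λ) = det(λI - Sigma) = λ³ - tr·λ² + c_1·λ - det, where tr = trace, c_1 = sum of the principal 2×2 minors, det = det(Sigma):
  tr = 6 + 6 + 4 = 16,
  c_1 = (6·6 - (0)²) + (6·4 - (-1)²) + (6·4 - (-1)²) = 36 + 23 + 23 = 82,
  det = 6·(6·4 - (-1)²) - (0)·((0)·4 - (-1)·(-1)) + (-1)·((0)·(-1) - 6·(-1)) = 6·(23) - (0)·(-1) + (-1)·(6) = 132.
  So p(λ) = λ³ - 16λ² + 82λ - 132.
Step 2 — look for an integer root (rational root theorem: any rational root is an integer divisor of 132). Testing λ = 6:
  p(6) = 216 - 576 + 492 - 132 = 0  ✓
  Dividing out (λ - 6): p(λ) = (λ - 6)(λ² - 10λ + 22).
Step 3 — remaining eigenvalues from the quadratic λ² - 10λ + 22 = 0:
  Δ = 10² - 4·22 = 100 - 88 = 12,  λ = (10 ± √12)/2 = (10 ± 3.4641)/2 ≈ 6.7321 or 3.2679.
  Sorted: λ_1 = 6.7321,  λ_2 = 6,  λ_3 = 3.2679  (check: sum = 16 = tr ✓).

Step 4 — unit eigenvector for λ_1 ≈ 6.7321: v spans the null space of (Sigma - λ_1 I), whose rows are
  r_1 = (-0.7321, 0, -1),  r_2 = (0, -0.7321, -1),  r_3 = (-1, -1, -2.7321).
  v is orthogonal to every row, so take v ∝ r_1 × r_2 = ((0)·(-1) - (-1)·(-0.7321), (-1)·(0) - (-0.7321)·(-1), (-0.7321)·(-0.7321) - (0)·(0)) ≈ (-0.7321, -0.7321, 0.5359).
  Rescale (multiply by -1 so the first nonzero entry is positive): u = (0.7321, 0.7321, -0.5359).
  ||u|| = √((0.7321)² + (0.7321)² + (-0.5359)²) = √(1.359) ≈ 1.1658,  v_1 = u/||u|| ≈ (0.628, 0.628, -0.4597) (||v_1|| = 1).

λ_1 = 6.7321,  λ_2 = 6,  λ_3 = 3.2679;  v_1 ≈ (0.628, 0.628, -0.4597)
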